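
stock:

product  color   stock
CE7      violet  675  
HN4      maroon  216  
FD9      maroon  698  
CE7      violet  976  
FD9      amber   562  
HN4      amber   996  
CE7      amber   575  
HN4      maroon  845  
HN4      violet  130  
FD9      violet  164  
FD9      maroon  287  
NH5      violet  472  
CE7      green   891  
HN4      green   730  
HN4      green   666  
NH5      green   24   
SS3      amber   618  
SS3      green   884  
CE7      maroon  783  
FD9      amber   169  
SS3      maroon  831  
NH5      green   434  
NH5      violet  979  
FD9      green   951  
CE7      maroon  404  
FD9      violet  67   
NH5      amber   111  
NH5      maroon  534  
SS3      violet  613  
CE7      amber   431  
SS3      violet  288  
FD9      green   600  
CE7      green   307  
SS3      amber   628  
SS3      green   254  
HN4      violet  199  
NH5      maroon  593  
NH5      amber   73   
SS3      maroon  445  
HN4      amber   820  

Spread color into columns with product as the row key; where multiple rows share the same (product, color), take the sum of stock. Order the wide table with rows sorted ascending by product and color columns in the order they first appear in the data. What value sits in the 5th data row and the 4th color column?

1138

With rows sorted ascending by product, row 5 is product=SS3. color columns in first-appearance order: violet, maroon, amber, green; column 4 is green.
Long rows with product=SS3, color=green: 884 + 254 = 1138.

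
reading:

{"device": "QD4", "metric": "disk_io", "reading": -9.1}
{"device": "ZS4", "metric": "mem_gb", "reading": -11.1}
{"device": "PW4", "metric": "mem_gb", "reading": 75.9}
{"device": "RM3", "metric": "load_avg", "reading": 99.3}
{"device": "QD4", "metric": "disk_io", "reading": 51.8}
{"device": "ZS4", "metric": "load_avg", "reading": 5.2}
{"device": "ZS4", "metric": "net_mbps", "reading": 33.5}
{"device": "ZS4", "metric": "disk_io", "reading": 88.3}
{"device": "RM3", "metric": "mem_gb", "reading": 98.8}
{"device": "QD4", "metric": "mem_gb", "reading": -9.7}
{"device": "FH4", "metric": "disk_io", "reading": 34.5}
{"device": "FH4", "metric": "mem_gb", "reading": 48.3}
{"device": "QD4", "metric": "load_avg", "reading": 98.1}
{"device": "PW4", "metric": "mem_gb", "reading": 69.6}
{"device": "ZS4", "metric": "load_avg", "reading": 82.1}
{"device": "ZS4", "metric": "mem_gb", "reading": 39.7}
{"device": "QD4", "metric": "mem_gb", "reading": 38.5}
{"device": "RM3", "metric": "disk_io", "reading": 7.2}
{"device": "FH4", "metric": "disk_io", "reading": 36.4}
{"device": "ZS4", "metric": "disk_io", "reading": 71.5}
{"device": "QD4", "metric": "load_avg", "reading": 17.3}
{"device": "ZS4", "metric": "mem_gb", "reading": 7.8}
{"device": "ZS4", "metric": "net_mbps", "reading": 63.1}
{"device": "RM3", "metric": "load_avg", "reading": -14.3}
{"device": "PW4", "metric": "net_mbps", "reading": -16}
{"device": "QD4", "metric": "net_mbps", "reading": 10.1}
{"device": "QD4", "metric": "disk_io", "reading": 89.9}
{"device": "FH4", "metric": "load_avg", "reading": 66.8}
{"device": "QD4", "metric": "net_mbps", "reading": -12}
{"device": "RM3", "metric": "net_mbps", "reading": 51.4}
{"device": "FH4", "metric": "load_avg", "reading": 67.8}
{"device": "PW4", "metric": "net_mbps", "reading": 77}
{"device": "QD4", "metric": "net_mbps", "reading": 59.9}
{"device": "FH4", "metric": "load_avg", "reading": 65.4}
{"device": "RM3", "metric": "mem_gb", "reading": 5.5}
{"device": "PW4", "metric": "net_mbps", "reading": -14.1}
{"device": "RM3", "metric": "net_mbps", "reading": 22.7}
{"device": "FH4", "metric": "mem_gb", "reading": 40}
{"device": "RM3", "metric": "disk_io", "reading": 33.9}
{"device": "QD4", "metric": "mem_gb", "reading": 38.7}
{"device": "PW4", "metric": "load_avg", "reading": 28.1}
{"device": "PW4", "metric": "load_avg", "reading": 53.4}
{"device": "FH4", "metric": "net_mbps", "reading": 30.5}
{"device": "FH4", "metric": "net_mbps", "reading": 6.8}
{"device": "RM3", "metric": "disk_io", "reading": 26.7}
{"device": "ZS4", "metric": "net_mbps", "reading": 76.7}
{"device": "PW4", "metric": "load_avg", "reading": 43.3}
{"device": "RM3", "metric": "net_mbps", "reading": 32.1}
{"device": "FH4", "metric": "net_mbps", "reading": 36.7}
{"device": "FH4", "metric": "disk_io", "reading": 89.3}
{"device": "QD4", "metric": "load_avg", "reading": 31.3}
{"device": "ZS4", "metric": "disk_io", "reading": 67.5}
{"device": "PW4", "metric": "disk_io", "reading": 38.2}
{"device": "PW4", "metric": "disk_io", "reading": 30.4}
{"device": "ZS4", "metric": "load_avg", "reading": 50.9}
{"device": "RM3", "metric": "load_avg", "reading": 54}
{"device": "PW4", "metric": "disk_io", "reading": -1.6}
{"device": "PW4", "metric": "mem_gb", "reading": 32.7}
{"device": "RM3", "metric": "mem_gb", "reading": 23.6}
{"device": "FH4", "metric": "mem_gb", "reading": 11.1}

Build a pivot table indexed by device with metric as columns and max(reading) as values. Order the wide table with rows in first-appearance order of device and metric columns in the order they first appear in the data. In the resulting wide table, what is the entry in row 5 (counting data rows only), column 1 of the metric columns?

89.3

With rows in first-appearance order of device, row 5 is device=FH4. metric columns in first-appearance order: disk_io, mem_gb, load_avg, net_mbps; column 1 is disk_io.
Long rows with device=FH4, metric=disk_io: max(34.5, 36.4, 89.3) = 89.3.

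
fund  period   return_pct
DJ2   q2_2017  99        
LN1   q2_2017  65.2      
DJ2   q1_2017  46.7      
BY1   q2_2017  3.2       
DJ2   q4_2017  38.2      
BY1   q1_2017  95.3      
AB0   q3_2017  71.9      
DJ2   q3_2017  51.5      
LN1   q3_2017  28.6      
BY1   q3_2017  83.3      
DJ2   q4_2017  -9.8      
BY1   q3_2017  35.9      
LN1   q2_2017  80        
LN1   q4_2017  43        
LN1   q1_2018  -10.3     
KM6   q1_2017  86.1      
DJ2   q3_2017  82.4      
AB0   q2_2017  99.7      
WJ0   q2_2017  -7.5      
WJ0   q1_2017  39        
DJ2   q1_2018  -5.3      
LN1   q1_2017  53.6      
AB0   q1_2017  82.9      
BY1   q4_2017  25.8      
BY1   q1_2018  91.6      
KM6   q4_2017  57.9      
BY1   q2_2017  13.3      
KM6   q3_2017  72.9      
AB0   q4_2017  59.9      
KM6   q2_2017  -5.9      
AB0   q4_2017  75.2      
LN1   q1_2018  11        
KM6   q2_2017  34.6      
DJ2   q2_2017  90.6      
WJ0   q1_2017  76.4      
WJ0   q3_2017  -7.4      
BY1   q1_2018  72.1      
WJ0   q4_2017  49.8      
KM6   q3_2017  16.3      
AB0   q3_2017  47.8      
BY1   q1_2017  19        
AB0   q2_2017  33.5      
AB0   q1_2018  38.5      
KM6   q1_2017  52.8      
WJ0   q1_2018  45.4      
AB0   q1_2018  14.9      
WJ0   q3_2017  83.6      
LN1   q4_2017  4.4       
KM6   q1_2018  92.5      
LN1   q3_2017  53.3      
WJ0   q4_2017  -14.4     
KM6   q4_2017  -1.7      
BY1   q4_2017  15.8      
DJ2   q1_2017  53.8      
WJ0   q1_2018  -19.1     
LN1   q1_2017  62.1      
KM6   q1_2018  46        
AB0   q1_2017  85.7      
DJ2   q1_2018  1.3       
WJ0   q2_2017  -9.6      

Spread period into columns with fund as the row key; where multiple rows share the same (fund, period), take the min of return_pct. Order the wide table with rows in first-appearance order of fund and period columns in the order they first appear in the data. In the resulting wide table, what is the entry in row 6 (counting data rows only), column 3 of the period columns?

With rows in first-appearance order of fund, row 6 is fund=WJ0. period columns in first-appearance order: q2_2017, q1_2017, q4_2017, q3_2017, q1_2018; column 3 is q4_2017.
Long rows with fund=WJ0, period=q4_2017: min(49.8, -14.4) = -14.4.

-14.4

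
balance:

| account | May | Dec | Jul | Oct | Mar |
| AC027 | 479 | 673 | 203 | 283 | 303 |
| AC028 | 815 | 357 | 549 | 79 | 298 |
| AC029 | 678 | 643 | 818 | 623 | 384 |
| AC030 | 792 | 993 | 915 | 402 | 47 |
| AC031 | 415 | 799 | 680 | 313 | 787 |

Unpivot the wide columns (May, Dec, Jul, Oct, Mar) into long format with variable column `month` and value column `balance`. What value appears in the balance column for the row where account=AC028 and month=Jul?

Unpivoting turns each (account, wide-column) pair into one long row.
The wide cell at row AC028, column Jul holds 549, so the long row (AC028, Jul) has balance=549.

549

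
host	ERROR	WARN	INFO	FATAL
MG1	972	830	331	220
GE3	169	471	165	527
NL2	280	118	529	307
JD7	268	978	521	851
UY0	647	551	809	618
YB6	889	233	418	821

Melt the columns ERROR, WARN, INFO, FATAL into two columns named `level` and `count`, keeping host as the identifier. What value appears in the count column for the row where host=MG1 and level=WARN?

830

Unpivoting turns each (host, wide-column) pair into one long row.
The wide cell at row MG1, column WARN holds 830, so the long row (MG1, WARN) has count=830.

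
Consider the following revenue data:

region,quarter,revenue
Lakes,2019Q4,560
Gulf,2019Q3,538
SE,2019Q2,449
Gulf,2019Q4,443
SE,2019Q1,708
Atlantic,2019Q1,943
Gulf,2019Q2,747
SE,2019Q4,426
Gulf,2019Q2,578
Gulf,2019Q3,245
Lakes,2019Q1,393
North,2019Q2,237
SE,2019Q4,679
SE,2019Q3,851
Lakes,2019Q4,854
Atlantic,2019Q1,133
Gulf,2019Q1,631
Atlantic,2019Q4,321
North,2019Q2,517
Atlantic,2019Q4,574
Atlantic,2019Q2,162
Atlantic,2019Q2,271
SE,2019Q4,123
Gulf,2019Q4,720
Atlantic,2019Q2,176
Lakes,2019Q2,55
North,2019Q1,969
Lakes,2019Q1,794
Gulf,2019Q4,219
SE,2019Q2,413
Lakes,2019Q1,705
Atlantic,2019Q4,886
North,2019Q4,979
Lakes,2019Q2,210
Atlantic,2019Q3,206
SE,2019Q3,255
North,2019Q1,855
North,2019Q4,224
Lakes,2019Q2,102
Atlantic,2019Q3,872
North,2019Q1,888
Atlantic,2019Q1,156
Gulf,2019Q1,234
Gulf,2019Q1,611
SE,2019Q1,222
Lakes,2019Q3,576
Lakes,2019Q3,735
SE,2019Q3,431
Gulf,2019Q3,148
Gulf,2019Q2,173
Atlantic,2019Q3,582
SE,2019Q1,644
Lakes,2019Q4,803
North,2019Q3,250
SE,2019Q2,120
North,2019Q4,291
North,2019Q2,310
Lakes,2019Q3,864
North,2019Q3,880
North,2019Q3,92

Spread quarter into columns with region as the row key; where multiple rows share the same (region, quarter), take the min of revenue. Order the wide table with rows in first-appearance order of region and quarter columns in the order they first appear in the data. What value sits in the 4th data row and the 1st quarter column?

With rows in first-appearance order of region, row 4 is region=Atlantic. quarter columns in first-appearance order: 2019Q4, 2019Q3, 2019Q2, 2019Q1; column 1 is 2019Q4.
Long rows with region=Atlantic, quarter=2019Q4: min(321, 574, 886) = 321.

321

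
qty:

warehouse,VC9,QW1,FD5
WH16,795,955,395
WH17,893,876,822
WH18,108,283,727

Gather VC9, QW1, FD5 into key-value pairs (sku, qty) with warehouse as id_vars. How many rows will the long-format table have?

9

3 warehouse values × 3 melted columns = 9 rows.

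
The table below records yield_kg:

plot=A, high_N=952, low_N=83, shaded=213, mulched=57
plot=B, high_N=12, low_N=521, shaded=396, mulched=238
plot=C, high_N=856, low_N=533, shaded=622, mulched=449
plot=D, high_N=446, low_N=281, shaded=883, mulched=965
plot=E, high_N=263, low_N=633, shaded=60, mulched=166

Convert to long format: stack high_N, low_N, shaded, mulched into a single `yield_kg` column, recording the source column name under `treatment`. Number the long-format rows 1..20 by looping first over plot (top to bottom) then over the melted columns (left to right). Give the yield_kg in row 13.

446

20 rows total (5 × 4). Row 13: index ⌊(13-1)/4⌋ = 3 into plot → D; (13-1) mod 4 = 0 into the melted columns → high_N.
So row 13 is (D, high_N, 446); yield_kg = 446.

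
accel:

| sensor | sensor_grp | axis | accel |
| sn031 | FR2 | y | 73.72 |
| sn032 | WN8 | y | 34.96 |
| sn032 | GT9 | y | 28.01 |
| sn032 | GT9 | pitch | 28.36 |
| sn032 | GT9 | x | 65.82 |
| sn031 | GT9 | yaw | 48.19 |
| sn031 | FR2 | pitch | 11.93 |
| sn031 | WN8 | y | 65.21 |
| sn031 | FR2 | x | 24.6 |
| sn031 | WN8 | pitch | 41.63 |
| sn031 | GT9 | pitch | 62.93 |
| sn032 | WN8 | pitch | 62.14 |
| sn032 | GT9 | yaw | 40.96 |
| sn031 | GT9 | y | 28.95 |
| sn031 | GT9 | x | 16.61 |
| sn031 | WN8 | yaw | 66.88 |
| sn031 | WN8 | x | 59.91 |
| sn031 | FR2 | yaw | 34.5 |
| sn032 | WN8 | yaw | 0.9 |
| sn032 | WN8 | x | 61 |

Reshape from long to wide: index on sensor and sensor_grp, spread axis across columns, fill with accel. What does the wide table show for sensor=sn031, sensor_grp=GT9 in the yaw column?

48.19

Wide layout: rows indexed by sensor and sensor_grp, columns are the 4 distinct axis values (y, pitch, x, yaw).
Cell (sensor=sn031, sensor_grp=GT9, axis=yaw) draws from the long row where sensor=sn031, sensor_grp=GT9 and axis=yaw, which has accel=48.19.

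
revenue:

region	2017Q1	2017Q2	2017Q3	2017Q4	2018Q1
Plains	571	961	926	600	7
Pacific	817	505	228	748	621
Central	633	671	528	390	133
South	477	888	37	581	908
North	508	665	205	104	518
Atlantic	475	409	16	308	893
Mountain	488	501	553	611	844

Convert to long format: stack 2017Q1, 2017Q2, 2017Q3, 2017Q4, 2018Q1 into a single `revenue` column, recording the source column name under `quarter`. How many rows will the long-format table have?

35

7 region values × 5 melted columns = 35 rows.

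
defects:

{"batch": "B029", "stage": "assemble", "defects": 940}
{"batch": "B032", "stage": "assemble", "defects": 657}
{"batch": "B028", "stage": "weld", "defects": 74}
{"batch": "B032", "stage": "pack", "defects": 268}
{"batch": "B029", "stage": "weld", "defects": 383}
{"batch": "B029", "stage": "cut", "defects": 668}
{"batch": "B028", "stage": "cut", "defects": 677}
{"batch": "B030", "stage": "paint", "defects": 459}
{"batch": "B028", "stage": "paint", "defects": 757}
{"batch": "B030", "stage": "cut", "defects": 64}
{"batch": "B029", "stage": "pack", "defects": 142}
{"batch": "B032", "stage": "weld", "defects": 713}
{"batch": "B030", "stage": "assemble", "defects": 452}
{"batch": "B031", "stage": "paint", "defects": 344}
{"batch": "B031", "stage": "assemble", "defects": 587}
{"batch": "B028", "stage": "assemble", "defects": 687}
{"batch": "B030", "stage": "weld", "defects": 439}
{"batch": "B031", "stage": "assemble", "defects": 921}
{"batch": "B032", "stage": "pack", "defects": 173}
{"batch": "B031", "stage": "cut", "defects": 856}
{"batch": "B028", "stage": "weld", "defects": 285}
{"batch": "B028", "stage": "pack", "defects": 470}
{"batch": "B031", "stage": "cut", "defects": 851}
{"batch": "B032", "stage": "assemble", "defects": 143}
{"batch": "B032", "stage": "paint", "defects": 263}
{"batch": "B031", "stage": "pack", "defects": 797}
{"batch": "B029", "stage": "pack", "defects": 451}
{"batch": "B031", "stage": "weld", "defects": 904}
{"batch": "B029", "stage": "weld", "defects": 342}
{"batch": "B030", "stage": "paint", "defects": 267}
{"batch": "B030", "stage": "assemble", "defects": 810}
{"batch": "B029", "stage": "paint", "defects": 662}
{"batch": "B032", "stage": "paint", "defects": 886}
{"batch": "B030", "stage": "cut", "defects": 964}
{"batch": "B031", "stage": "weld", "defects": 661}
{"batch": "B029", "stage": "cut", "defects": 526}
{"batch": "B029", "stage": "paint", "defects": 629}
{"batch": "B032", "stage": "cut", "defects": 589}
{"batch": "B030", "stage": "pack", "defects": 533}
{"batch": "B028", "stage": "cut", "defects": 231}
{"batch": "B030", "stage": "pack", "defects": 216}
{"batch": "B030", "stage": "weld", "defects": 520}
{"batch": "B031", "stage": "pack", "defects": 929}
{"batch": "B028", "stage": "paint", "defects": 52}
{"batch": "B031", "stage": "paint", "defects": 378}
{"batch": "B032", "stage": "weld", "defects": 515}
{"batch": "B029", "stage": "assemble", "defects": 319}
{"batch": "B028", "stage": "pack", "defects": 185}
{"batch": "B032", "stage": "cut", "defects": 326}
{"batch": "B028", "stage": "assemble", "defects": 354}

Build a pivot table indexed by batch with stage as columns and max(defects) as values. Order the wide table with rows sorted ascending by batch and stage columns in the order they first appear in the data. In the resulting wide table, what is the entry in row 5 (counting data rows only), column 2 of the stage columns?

With rows sorted ascending by batch, row 5 is batch=B032. stage columns in first-appearance order: assemble, weld, pack, cut, paint; column 2 is weld.
Long rows with batch=B032, stage=weld: max(713, 515) = 713.

713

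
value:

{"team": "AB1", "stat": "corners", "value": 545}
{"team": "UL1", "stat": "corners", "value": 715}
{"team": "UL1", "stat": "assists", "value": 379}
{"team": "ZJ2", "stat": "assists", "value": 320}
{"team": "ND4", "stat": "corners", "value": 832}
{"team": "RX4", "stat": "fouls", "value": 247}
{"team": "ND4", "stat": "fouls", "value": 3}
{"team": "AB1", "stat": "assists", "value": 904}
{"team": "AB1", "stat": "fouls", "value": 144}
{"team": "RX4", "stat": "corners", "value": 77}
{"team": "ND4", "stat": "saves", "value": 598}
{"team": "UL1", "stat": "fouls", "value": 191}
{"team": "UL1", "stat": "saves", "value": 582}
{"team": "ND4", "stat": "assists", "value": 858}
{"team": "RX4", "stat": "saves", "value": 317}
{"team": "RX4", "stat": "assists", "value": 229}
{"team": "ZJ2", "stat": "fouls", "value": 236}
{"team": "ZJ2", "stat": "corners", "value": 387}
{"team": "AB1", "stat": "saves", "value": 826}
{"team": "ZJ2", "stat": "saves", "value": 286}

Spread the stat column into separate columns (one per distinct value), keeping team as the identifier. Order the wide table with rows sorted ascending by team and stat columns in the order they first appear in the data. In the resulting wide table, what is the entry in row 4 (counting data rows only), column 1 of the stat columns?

715

With rows sorted ascending by team, row 4 is team=UL1. stat columns in first-appearance order: corners, assists, fouls, saves; column 1 is corners.
Long rows with team=UL1, stat=corners: value = 715.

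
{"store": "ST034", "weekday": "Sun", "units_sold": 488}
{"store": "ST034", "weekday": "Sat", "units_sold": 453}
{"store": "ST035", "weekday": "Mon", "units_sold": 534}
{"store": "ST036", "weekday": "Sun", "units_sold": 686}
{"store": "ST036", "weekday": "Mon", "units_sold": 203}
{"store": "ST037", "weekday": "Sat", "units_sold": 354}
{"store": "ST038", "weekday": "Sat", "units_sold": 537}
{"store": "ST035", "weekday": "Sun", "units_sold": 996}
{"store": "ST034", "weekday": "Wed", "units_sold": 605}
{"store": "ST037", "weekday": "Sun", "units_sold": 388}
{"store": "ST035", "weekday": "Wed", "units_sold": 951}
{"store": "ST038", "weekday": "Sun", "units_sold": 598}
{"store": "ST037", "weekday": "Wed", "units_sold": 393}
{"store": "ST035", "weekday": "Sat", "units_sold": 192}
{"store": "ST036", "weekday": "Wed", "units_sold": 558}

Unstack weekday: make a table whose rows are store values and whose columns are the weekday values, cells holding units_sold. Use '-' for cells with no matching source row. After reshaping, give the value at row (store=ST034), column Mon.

-

No long-format row has store=ST034 and weekday=Mon, so the cell is -.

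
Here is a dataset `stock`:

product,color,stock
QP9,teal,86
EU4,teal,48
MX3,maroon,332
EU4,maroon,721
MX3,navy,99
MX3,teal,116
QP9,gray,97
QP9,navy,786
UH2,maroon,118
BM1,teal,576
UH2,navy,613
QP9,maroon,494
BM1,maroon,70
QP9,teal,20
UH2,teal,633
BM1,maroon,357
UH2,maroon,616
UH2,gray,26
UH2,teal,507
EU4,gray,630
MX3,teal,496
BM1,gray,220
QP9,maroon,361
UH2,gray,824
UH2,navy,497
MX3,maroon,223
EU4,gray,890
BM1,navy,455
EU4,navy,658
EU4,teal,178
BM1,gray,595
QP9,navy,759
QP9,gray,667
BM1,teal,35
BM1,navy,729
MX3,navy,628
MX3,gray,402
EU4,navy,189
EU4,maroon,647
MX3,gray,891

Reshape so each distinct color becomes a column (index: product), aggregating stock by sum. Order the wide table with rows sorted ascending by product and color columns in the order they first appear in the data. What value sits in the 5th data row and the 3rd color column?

With rows sorted ascending by product, row 5 is product=UH2. color columns in first-appearance order: teal, maroon, navy, gray; column 3 is navy.
Long rows with product=UH2, color=navy: 613 + 497 = 1110.

1110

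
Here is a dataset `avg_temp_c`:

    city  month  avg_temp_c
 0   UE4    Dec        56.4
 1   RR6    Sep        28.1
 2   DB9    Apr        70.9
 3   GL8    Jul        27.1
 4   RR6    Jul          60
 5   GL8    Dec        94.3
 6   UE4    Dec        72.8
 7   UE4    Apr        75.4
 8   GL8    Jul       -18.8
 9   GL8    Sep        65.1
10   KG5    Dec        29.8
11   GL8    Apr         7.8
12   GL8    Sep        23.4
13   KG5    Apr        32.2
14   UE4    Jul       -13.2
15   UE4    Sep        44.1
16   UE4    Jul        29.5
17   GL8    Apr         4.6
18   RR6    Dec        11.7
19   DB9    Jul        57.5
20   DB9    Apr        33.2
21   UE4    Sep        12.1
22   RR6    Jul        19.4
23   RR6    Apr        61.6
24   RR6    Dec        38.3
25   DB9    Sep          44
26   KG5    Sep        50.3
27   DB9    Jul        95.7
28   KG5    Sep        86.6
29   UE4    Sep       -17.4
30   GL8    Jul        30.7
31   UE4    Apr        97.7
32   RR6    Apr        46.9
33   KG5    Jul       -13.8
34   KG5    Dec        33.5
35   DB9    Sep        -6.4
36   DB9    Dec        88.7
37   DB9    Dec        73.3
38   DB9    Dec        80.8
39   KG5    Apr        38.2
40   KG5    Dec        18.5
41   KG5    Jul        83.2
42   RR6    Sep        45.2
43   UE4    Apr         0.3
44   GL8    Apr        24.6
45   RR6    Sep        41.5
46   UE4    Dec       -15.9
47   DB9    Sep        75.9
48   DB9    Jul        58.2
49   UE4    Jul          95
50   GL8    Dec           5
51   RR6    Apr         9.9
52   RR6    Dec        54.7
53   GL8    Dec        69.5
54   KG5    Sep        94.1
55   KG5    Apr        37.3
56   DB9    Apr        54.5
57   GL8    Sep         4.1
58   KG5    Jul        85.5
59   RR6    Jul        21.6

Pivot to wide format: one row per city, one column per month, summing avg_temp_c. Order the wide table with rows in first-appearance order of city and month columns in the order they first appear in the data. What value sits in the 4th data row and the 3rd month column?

With rows in first-appearance order of city, row 4 is city=GL8. month columns in first-appearance order: Dec, Sep, Apr, Jul; column 3 is Apr.
Long rows with city=GL8, month=Apr: 7.8 + 4.6 + 24.6 = 37.

37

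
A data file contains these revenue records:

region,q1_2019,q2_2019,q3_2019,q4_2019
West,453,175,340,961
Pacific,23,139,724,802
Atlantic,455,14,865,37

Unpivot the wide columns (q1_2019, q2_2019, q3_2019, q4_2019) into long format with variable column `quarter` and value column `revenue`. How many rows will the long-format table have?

3 region values × 4 melted columns = 12 rows.

12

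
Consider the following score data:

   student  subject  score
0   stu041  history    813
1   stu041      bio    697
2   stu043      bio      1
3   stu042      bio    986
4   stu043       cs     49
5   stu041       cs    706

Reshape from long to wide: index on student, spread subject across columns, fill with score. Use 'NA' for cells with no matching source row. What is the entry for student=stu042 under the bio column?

986

The long row with student=stu042, subject=bio has score=986.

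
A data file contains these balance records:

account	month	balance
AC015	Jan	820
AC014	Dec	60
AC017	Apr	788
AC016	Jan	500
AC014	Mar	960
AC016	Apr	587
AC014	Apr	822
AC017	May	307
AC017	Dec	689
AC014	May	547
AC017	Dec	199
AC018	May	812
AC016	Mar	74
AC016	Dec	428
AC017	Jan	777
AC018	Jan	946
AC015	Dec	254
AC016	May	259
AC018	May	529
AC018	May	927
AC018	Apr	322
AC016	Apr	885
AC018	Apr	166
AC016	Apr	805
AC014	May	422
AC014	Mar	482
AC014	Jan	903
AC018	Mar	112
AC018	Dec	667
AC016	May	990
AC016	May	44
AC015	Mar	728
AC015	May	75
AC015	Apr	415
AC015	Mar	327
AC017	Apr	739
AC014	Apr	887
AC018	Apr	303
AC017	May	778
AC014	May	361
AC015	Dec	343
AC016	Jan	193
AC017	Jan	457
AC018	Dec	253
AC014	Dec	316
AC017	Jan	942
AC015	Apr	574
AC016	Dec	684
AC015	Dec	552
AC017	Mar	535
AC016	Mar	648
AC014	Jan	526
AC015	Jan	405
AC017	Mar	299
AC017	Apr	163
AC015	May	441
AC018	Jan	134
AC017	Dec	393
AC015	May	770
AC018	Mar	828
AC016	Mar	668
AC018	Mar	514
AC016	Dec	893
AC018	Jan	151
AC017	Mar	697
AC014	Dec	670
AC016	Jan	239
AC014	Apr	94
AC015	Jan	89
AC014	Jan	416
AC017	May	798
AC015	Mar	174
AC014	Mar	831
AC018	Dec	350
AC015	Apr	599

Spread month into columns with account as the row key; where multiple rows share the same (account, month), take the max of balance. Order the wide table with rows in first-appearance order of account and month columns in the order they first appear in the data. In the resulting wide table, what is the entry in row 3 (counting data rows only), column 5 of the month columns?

798

With rows in first-appearance order of account, row 3 is account=AC017. month columns in first-appearance order: Jan, Dec, Apr, Mar, May; column 5 is May.
Long rows with account=AC017, month=May: max(307, 778, 798) = 798.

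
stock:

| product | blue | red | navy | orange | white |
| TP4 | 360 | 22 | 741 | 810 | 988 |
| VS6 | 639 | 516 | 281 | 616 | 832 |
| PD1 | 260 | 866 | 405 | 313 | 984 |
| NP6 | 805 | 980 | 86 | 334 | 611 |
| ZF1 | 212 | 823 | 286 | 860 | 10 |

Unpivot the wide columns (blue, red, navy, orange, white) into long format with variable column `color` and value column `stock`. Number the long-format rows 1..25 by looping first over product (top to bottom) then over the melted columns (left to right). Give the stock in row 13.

405

25 rows total (5 × 5). Row 13: index ⌊(13-1)/5⌋ = 2 into product → PD1; (13-1) mod 5 = 2 into the melted columns → navy.
So row 13 is (PD1, navy, 405); stock = 405.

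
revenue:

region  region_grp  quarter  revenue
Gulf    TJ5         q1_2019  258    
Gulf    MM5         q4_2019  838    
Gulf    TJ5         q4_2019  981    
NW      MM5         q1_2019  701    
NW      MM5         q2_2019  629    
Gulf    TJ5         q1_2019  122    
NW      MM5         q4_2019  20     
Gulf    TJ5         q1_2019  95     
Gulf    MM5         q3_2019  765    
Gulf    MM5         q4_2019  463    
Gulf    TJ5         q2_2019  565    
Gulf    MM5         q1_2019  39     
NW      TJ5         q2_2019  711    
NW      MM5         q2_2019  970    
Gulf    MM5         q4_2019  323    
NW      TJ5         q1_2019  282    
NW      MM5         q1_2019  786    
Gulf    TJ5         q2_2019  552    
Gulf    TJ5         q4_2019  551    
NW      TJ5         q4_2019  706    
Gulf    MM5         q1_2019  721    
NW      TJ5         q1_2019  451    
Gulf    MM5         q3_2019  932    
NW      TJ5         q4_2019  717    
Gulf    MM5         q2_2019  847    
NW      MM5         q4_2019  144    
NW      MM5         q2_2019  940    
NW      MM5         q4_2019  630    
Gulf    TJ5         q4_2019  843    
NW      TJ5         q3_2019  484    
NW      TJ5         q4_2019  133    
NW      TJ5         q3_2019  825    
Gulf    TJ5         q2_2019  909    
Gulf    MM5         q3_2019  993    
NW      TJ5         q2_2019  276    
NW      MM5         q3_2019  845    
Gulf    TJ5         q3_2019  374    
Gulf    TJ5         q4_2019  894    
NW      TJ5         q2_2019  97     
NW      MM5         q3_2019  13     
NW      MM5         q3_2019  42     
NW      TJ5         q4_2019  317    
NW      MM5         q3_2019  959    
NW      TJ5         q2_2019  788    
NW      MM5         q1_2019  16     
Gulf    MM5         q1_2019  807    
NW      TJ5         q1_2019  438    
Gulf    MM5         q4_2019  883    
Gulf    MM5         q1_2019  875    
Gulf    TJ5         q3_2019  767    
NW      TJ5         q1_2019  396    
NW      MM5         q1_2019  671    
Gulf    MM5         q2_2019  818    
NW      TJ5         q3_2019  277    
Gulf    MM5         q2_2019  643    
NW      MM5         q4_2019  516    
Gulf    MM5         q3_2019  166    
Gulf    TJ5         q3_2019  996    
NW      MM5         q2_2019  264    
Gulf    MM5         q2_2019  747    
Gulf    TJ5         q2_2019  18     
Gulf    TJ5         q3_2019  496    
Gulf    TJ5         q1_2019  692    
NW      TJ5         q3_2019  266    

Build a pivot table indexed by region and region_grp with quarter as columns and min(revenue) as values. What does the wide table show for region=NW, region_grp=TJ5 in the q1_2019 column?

282

Rows with region=NW, region_grp=TJ5 and quarter=q1_2019: revenue values are 282, 451, 438, 396.
min(282, 451, 438, 396) = 282.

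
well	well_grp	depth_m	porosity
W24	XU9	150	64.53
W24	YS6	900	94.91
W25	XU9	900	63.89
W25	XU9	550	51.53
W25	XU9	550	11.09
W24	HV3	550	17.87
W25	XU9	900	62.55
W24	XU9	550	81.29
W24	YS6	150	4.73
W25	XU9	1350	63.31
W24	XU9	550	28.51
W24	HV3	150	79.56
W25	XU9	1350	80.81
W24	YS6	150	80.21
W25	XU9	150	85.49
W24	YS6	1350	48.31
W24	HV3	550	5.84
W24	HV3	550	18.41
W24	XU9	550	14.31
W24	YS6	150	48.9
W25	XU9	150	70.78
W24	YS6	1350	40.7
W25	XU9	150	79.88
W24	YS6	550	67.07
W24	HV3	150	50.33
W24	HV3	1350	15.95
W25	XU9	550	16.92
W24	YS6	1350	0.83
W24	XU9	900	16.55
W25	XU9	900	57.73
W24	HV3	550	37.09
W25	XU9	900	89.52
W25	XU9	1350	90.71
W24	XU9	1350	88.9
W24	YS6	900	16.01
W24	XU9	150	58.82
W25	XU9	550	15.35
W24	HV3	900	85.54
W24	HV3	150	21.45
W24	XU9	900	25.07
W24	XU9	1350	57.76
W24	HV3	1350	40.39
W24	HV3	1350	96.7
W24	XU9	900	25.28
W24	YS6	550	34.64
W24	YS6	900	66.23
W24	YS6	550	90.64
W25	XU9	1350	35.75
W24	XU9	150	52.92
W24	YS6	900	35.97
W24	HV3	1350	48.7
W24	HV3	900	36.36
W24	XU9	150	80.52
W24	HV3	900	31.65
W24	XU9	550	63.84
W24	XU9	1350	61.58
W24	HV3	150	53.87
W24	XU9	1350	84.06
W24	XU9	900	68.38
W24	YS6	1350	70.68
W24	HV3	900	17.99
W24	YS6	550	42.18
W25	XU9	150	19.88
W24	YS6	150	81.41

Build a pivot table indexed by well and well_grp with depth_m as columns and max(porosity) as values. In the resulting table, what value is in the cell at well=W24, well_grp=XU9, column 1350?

Rows with well=W24, well_grp=XU9 and depth_m=1350: porosity values are 88.9, 57.76, 61.58, 84.06.
max(88.9, 57.76, 61.58, 84.06) = 88.9.

88.9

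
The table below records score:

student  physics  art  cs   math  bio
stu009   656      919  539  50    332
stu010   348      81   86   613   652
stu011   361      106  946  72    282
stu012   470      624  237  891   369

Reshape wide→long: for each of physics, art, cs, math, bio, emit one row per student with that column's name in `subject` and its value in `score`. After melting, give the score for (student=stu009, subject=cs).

Unpivoting turns each (student, wide-column) pair into one long row.
The wide cell at row stu009, column cs holds 539, so the long row (stu009, cs) has score=539.

539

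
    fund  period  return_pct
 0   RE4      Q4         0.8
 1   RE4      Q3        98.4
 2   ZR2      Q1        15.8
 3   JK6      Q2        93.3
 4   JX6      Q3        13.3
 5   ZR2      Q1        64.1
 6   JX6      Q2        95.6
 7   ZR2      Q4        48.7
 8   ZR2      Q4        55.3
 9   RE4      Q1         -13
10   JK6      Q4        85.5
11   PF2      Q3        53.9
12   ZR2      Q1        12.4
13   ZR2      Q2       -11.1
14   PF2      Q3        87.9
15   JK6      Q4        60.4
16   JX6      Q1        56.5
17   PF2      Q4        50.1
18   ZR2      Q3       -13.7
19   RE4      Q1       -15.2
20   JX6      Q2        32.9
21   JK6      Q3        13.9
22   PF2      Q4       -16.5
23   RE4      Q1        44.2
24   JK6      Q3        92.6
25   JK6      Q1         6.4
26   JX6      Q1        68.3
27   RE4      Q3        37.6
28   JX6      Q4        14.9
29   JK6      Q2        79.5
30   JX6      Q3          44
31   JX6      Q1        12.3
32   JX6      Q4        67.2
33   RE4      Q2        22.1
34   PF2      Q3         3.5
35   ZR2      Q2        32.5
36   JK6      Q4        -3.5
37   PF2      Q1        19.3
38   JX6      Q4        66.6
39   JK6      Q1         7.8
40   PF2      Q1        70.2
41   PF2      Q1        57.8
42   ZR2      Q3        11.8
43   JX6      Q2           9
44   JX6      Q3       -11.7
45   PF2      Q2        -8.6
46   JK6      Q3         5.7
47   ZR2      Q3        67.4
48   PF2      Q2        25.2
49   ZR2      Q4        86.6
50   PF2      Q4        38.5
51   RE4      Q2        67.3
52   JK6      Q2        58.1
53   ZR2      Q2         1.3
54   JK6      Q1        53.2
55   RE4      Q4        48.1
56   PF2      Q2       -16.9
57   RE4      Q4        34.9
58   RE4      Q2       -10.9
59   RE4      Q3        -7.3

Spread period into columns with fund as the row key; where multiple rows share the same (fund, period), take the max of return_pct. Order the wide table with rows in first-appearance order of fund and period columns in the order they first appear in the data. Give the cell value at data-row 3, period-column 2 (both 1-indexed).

92.6

With rows in first-appearance order of fund, row 3 is fund=JK6. period columns in first-appearance order: Q4, Q3, Q1, Q2; column 2 is Q3.
Long rows with fund=JK6, period=Q3: max(13.9, 92.6, 5.7) = 92.6.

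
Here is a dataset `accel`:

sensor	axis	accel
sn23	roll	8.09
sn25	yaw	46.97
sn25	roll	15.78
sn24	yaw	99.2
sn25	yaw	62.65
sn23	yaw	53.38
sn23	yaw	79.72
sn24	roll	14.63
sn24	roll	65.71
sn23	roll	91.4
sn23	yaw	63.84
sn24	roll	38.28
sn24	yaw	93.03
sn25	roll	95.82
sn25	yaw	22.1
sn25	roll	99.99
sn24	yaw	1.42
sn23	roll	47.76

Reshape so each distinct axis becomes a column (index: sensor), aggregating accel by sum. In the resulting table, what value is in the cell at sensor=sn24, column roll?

Rows with sensor=sn24 and axis=roll: accel values are 14.63, 65.71, 38.28.
14.63 + 65.71 + 38.28 = 118.62.

118.62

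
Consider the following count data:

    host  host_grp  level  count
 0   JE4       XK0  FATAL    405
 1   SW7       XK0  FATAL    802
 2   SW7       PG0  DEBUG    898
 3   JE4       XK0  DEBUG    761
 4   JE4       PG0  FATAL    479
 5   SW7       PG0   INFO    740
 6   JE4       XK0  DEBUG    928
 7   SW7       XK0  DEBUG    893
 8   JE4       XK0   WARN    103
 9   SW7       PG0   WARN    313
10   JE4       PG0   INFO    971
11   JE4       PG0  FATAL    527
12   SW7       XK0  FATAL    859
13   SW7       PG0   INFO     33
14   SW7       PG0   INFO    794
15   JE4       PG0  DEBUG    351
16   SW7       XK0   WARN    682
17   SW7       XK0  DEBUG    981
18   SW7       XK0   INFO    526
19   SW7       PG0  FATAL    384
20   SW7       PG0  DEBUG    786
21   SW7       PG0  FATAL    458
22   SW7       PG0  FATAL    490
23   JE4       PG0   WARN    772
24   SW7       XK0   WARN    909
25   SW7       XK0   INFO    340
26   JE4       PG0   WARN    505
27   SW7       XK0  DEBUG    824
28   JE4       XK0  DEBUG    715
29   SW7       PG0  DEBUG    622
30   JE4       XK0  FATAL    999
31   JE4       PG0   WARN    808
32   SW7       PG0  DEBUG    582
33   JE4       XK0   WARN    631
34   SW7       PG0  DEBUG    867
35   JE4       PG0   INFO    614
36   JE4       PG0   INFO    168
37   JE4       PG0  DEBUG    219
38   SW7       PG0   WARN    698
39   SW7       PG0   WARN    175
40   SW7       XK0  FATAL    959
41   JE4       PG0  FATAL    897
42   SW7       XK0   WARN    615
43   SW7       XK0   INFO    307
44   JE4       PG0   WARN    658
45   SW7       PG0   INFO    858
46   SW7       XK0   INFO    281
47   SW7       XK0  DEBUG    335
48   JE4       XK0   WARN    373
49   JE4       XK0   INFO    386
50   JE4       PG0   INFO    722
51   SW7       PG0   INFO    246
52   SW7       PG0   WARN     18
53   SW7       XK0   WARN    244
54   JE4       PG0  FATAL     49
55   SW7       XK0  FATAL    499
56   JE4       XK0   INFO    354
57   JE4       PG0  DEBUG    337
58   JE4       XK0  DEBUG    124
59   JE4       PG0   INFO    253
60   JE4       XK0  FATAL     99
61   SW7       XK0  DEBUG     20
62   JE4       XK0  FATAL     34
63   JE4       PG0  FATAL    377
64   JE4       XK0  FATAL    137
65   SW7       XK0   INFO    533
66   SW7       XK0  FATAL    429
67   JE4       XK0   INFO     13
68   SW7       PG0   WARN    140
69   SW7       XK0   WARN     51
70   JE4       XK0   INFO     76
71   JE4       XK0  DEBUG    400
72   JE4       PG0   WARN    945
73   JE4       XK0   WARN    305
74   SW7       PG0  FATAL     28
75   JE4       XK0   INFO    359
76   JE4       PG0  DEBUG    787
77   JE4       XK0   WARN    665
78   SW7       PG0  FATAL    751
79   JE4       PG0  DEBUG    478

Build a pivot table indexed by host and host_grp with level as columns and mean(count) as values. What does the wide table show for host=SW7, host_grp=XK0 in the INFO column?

Rows with host=SW7, host_grp=XK0 and level=INFO: count values are 526, 340, 307, 281, 533.
(526 + 340 + 307 + 281 + 533) / 5 = 397.40.

397.40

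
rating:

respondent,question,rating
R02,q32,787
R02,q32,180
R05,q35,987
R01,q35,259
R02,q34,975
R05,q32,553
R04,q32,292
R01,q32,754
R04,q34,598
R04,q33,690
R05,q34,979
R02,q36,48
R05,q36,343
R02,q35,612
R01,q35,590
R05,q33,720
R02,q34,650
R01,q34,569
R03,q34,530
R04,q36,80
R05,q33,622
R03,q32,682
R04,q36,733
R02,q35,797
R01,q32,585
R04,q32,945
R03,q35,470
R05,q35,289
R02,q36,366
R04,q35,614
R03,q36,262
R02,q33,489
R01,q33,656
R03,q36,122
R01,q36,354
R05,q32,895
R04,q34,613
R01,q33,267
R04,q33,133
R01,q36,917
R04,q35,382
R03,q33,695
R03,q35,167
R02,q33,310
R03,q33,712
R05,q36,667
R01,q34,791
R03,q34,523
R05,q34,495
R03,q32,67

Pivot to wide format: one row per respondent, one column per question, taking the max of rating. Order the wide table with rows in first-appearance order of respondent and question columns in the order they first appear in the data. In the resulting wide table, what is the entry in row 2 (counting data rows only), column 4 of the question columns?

720

With rows in first-appearance order of respondent, row 2 is respondent=R05. question columns in first-appearance order: q32, q35, q34, q33, q36; column 4 is q33.
Long rows with respondent=R05, question=q33: max(720, 622) = 720.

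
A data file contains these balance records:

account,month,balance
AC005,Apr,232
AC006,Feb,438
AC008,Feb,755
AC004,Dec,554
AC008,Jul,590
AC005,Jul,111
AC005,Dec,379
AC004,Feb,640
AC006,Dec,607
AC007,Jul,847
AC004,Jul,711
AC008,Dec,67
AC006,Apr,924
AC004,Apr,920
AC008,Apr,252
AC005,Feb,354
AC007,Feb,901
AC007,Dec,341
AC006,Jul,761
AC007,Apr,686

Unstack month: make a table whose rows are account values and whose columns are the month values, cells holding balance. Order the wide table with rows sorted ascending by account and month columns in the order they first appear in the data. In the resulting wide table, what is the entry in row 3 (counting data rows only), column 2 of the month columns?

438

With rows sorted ascending by account, row 3 is account=AC006. month columns in first-appearance order: Apr, Feb, Dec, Jul; column 2 is Feb.
Long rows with account=AC006, month=Feb: balance = 438.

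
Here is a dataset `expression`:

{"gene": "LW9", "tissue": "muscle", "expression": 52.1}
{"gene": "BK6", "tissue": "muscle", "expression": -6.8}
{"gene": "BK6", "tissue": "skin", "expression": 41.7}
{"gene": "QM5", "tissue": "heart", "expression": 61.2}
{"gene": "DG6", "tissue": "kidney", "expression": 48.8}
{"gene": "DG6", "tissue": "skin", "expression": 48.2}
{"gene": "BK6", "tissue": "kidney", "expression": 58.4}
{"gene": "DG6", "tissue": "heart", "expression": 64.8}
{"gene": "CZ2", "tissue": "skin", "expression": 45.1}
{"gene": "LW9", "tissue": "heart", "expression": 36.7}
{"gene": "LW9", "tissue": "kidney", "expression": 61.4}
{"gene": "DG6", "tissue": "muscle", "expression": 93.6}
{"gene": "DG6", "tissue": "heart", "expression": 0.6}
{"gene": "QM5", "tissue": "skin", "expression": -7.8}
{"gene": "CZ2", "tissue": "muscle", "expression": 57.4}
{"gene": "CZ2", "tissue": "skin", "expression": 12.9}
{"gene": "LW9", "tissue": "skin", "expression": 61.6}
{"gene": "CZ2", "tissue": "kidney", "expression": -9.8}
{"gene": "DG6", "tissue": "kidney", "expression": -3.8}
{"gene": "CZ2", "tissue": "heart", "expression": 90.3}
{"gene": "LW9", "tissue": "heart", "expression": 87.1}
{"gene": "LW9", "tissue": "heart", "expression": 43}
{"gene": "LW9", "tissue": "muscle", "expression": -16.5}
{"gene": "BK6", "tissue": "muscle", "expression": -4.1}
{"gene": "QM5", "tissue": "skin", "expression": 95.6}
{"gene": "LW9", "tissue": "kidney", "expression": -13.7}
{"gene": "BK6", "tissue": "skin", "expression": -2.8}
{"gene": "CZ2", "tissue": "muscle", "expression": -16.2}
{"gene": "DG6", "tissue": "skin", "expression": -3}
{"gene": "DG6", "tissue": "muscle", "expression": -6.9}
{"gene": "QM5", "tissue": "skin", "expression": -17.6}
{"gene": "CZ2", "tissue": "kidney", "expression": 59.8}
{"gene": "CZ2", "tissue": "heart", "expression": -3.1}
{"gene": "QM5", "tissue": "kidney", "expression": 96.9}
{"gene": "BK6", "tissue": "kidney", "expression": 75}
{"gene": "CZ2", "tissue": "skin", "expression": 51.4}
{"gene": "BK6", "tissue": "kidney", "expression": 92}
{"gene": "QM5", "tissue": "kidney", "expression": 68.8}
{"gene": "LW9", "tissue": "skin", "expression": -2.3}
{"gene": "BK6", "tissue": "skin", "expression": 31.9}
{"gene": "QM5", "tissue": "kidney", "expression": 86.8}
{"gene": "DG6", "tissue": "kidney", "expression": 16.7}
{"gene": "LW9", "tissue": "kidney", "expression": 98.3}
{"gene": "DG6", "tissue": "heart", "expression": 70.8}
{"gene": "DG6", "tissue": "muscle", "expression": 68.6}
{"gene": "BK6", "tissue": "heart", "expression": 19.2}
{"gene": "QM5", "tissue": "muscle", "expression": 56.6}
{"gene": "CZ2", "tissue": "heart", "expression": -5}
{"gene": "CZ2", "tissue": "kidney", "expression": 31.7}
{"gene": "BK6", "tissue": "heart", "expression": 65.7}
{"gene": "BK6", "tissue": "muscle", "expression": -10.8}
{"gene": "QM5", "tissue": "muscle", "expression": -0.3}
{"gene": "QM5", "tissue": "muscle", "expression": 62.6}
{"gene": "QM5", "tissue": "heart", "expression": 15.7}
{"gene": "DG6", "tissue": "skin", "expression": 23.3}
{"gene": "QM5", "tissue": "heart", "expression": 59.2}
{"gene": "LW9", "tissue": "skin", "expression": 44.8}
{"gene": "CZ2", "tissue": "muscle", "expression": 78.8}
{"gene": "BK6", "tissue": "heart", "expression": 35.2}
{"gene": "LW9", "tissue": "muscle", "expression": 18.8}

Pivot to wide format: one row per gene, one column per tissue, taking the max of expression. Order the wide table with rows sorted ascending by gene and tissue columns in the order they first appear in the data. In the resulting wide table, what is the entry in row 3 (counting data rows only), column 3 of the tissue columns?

With rows sorted ascending by gene, row 3 is gene=DG6. tissue columns in first-appearance order: muscle, skin, heart, kidney; column 3 is heart.
Long rows with gene=DG6, tissue=heart: max(64.8, 0.6, 70.8) = 70.8.

70.8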